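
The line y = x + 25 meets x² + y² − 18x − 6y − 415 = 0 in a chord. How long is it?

7√2

The distance from (9, 3) to the line is 31/√2, and r² = 505.
Chord = 2√(r² − d²) = 2·√(49/2) = 7√2.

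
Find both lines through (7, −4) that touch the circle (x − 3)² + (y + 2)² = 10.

A line y − (−4) = m(x − (7)) is tangent when its distance from (3, −2) is √10:
(−4m − (2))² = 10(m² + 1)
3m² + 8m − 3 = 0, so m = 1/3 or m = −3.
Through (7, −4) these give x − 3y = 19 and 3x + y = 17.

x − 3y = 19 and 3x + y = 17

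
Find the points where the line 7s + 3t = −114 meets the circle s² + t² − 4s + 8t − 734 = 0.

(−21, 11) and (−3, −31)

Substitute t = (−114 − 7s)/3:
58s² + 1392s + 3654 = 0  ⟹  s² + 24s + 63 = 0
s = −3 or s = −21, giving (−3, −31) and (−21, 11).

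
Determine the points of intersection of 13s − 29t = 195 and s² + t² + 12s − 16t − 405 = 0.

Substitute t = (−195 + 13s)/29:
1010s² − 1010s − 212100 = 0  ⟹  s² − s − 210 = 0
s = 15 or s = −14, giving (15, 0) and (−14, −13).

(−14, −13) and (15, 0)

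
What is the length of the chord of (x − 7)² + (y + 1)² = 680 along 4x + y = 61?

The distance from (7, −1) to the line is 34/√17, and r² = 680.
Chord = 2√(r² − d²) = 2·√(612) = 12√17.

12√17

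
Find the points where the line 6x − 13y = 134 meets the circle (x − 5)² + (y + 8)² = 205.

From the line, y = (−134 + 6x)/13. Substituting:
205x² − 2050x − 29520 = 0  ⟹  x² − 10x − 144 = 0
x = 18 or x = −8, giving (18, −2) and (−8, −14).

(−8, −14) and (18, −2)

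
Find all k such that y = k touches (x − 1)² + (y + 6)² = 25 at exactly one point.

For a tangent, require d(centre, line) = r = 5.
|0·1 + 1·(−6) − k| / √1 = 5
|k − (−6)| = 5, so k = −1 or k = −11.

k = −11 or k = −1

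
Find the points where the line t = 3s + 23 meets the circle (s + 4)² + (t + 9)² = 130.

(−13, −16) and (−7, 2)

Express t = 3s + 23 and substitute into the circle:
10s² + 200s + 910 = 0  ⟹  s² + 20s + 91 = 0
s = −7 or s = −13, giving (−7, 2) and (−13, −16).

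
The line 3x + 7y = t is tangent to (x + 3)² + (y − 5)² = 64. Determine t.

The line touches the circle iff its distance from (−3, 5) is 8:
|3·(−3) + 7·5 − t| / √58 = 8
|t − (26)| = 8√58.

t = 26 ± 8√58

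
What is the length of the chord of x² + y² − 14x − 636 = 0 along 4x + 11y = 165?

4√137

Express y = (165 − 4x)/11 and substitute into the circle:
137x² − 3014x − 49731 = 0  ⟹  x² − 22x − 363 = 0
x = 33 or x = −11, giving (33, 3) and (−11, 19).
|(33, 3) − (−11, 19)| = √((44)² + (−16)²) = 4√137.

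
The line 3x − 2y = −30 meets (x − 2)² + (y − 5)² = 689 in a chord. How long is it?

From the line, y = (30 + 3x)/2. Substituting:
13x² + 104x − 2340 = 0  ⟹  x² + 8x − 180 = 0
x = 10 or x = −18, giving (10, 30) and (−18, −12).
Chord length = distance between (10, 30) and (−18, −12) = √2548 = 14√13.

14√13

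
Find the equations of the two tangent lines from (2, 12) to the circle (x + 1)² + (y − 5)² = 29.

2x − 5y = −56 and 5x + 2y = 34

Write the tangent as mx − y + (12 − m·(2)) = 0 and set its distance from the centre to √29:
[m·(−3) − (−7)]² = 29(m² + 1)
10m² + 21m − 10 = 0, so m = 2/5 or m = −5/2.
With m = 2/5: 2x − 5y = −56. With m = −5/2: 5x + 2y = 34.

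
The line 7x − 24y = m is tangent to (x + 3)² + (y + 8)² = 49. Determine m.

m = −4 or m = 346

For a tangent, require d(centre, line) = r = 7.
|7·(−3) − 24·(−8) − m| / √625 = 7
|m − (171)| = 7·25, so m = 346 or m = −4.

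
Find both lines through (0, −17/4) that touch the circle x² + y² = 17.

x + 4y = −17 and x − 4y = 17

Write the tangent as mx − y + (−17/4 − m·(0)) = 0 and set its distance from the centre to √17:
[m·(0) − (17/4)]² = 17(m² + 1)
16m² − 1 = 0, so m = −1/4 or m = 1/4.
With m = −1/4: x + 4y = −17. With m = 1/4: x − 4y = 17.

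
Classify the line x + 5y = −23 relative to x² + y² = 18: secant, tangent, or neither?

Substituting the line into the circle gives 26x² + 46x + 79 = 0.
Discriminant = (46)² − 4·26·(79) = −6100 < 0.
No real roots: the line does not meet the circle.

neither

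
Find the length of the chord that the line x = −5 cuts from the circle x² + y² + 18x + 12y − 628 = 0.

54

The line gives x = −5. Substituting into the circle:
y² + 12y − 693 = 0
y = 21 or y = −33, giving (−5, 21) and (−5, −33).
|(−5, 21) − (−5, −33)| = √((0)² + (54)²) = 54.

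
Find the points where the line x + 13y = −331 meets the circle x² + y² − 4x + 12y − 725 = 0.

(−19, −24) and (20, −27)

From the line, y = (−331 − x)/13. Substituting:
170x² − 170x − 64600 = 0  ⟹  x² − x − 380 = 0
x = 20 or x = −19, giving (20, −27) and (−19, −24).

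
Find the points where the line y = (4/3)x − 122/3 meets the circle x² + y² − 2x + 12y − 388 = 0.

From the line, y = (−122 + 4x)/3. Substituting:
25x² − 850x + 7000 = 0  ⟹  x² − 34x + 280 = 0
x = 20 or x = 14, giving (20, −14) and (14, −22).

(14, −22) and (20, −14)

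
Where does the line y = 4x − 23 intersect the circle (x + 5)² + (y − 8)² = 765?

Express y = 4x − 23 and substitute into the circle:
17x² − 238x + 221 = 0  ⟹  x² − 14x + 13 = 0
x = 13 or x = 1, giving (13, 29) and (1, −19).

(1, −19) and (13, 29)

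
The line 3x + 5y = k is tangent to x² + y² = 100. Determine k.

The line touches the circle iff its distance from (0, 0) is 10:
|3·0 + 5·0 − k| / √34 = 10
|k| = 10√34.

k = ±10√34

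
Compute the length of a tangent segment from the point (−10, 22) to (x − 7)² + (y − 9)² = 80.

Centre (7, 9), r² = 80. |PO|² = (−17)² + (13)² = 458.
By the tangent–radius right angle, tangent length = √(|PO|² − r²) = √378 = 3√42.

3√42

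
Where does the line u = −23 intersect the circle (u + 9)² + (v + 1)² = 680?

(−23, −23) and (−23, 21)

The line gives u = −23. Substituting into the circle:
v² + 2v − 483 = 0
v = 21 or v = −23, giving (−23, 21) and (−23, −23).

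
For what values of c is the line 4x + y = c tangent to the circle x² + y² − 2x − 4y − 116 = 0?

c = 6 ± 11√17

The line touches the circle iff its distance from (1, 2) is 11:
|4·1 + 1·2 − c| / √17 = 11
|c − (6)| = 11√17.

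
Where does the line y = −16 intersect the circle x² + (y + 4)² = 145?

Substitute y = −16:
x² − 1 = 0
x = 1 or x = −1, giving (1, −16) and (−1, −16).

(−1, −16) and (1, −16)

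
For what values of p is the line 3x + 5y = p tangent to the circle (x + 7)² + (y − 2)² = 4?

For a tangent, require d(centre, line) = r = 2.
|3·(−7) + 5·2 − p| / √34 = 2
|p − (−11)| = 2√34.

p = −11 ± 2√34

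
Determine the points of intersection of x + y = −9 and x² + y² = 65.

(−8, −1) and (−1, −8)

Express y = −x − 9 and substitute into the circle:
2x² + 18x + 16 = 0  ⟹  x² + 9x + 8 = 0
x = −1 or x = −8, giving (−1, −8) and (−8, −1).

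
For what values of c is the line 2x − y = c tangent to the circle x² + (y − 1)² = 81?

c = −1 ± 9√5

Tangency holds when the distance from the centre (0, 1) to the line equals the radius 9:
|2·0 − 1·1 − c| / √5 = 9
|c − (−1)| = 9√5.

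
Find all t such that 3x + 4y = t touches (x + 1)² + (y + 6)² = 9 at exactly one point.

For a tangent, require d(centre, line) = r = 3.
|3·(−1) + 4·(−6) − t| / √25 = 3
|t − (−27)| = 3·5, so t = −12 or t = −42.

t = −42 or t = −12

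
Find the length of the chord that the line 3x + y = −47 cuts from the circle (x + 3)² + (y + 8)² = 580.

Centre (−3, −8), r² = 580. Perpendicular distance d from centre to line = |30| / √10 = 30/√10.
Chord = 2√(r² − d²) = 2·√(490) = 14√10.

14√10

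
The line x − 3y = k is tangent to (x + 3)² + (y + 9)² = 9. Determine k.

k = 24 ± 3√10

Tangency holds when the distance from the centre (−3, −9) to the line equals the radius 3:
|1·(−3) − 3·(−9) − k| / √10 = 3
|k − (24)| = 3√10.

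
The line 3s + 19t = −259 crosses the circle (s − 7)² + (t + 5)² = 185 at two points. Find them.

Substitute t = (−259 − 3s)/19:
370s² − 4070s − 22200 = 0  ⟹  s² − 11s − 60 = 0
s = 15 or s = −4, giving (15, −16) and (−4, −13).

(−4, −13) and (15, −16)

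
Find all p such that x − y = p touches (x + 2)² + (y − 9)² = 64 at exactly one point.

The line touches the circle iff its distance from (−2, 9) is 8:
|1·(−2) − 1·9 − p| / √2 = 8
|p − (−11)| = 8√2.

p = −11 ± 8√2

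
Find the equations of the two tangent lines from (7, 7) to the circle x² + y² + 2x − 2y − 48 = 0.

Let a tangent through (7, 7) have slope m. Its distance from (−1, 1) must equal 5√2:
[m·(−8) − (−6)]² = 50(m² + 1)
7m² − 48m − 7 = 0, so m = −1/7 or m = 7.
Through (7, 7) these give x + 7y = 56 and 7x − y = 42.

x + 7y = 56 and 7x − y = 42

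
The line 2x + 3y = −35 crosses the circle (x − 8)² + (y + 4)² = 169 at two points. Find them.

(−4, −9) and (8, −17)

Substitute y = (−35 − 2x)/3:
13x² − 52x − 416 = 0  ⟹  x² − 4x − 32 = 0
x = 8 or x = −4, giving (8, −17) and (−4, −9).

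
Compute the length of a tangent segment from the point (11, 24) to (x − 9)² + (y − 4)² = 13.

With centre O = (9, 4), |OP|² = 404 and r² = 13.
By the tangent–radius right angle, tangent length = √(|PO|² − r²) = √391.

√391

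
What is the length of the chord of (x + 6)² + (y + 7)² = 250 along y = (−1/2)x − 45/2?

From the line, y = (−45 − x)/2. Substituting:
5x² + 110x + 105 = 0  ⟹  x² + 22x + 21 = 0
x = −1 or x = −21, giving (−1, −22) and (−21, −12).
Chord length = distance between (−1, −22) and (−21, −12) = √500 = 10√5.

10√5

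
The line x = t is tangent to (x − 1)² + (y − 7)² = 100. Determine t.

For a tangent, require d(centre, line) = r = 10.
|1·1 + 0·7 − t| / √1 = 10
|t − (1)| = 10, so t = 11 or t = −9.

t = −9 or t = 11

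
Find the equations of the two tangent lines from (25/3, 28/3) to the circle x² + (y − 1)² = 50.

7x − y = 49 and x − 7y = −57

Write the tangent as mx − y + (28/3 − m·(25/3)) = 0 and set its distance from the centre to 5√2:
(−25/3m − (−25/3))² = 50(m² + 1)
7m² − 50m + 7 = 0, so m = 7 or m = 1/7.
Through (25/3, 28/3) these give 7x − y = 49 and x − 7y = −57.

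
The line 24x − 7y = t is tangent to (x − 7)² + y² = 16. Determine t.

t = 68 or t = 268

For a tangent, require d(centre, line) = r = 4.
|24·7 − 7·0 − t| / √625 = 4
|t − (168)| = 4·25, so t = 268 or t = 68.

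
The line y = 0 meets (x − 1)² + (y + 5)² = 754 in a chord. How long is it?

54

Substitute y = 0:
x² − 2x − 728 = 0
x = 28 or x = −26, giving (28, 0) and (−26, 0).
|(28, 0) − (−26, 0)| = √((54)² + (0)²) = 54.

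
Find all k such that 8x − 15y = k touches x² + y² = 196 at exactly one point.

Tangency holds when the distance from the centre (0, 0) to the line equals the radius 14:
|8·0 − 15·0 − k| / √289 = 14
|k| = 14·17, so k = 238 or k = −238.

k = −238 or k = 238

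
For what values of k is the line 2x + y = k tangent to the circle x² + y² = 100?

For a tangent, require d(centre, line) = r = 10.
|2·0 + 1·0 − k| / √5 = 10
|k| = 10√5.

k = ±10√5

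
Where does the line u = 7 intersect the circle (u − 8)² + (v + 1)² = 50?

(7, −8) and (7, 6)

The line gives u = 7. Substituting into the circle:
v² + 2v − 48 = 0
v = 6 or v = −8, giving (7, 6) and (7, −8).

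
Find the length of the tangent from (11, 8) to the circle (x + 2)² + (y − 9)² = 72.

7√2

With centre O = (−2, 9), |OP|² = 170 and r² = 72.
By the tangent–radius right angle, tangent length = √(|PO|² − r²) = √98 = 7√2.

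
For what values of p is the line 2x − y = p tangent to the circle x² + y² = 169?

p = ±13√5

The line touches the circle iff its distance from (0, 0) is 13:
|2·0 − 1·0 − p| / √5 = 13
|p| = 13√5.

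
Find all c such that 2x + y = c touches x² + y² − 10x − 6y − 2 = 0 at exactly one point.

Tangency holds when the distance from the centre (5, 3) to the line equals the radius 6:
|2·5 + 1·3 − c| / √5 = 6
|c − (13)| = 6√5.

c = 13 ± 6√5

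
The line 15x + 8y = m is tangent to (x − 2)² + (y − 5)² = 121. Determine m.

Tangency holds when the distance from the centre (2, 5) to the line equals the radius 11:
|15·2 + 8·5 − m| / √289 = 11
|m − (70)| = 11·17, so m = 257 or m = −117.

m = −117 or m = 257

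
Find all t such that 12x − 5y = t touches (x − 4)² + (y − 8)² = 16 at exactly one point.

Tangency holds when the distance from the centre (4, 8) to the line equals the radius 4:
|12·4 − 5·8 − t| / √169 = 4
|t − (8)| = 4·13, so t = 60 or t = −44.

t = −44 or t = 60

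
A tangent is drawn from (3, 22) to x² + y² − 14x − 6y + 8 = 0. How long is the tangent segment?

The centre is (7, 3) and r = 5√2. The square of the distance from P to the centre is 16 + 361 = 377.
Power of the point: PT² = |PO|² − r² = 327, so PT = √327.

√327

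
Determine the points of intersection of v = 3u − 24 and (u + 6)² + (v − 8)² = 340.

Express v = 3u − 24 and substitute into the circle:
10u² − 180u + 720 = 0  ⟹  u² − 18u + 72 = 0
u = 12 or u = 6, giving (12, 12) and (6, −6).

(6, −6) and (12, 12)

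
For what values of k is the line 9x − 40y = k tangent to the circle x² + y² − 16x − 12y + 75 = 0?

For a tangent, require d(centre, line) = r = 5.
|9·8 − 40·6 − k| / √1681 = 5
|k − (−168)| = 5·41, so k = 37 or k = −373.

k = −373 or k = 37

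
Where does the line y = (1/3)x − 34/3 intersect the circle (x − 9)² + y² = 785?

Express y = (−34 + x)/3 and substitute into the circle:
10x² − 230x − 5180 = 0  ⟹  x² − 23x − 518 = 0
x = 37 or x = −14, giving (37, 1) and (−14, −16).

(−14, −16) and (37, 1)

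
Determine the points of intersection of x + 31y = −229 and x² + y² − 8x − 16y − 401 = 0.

Substitute y = (−229 − x)/31:
962x² − 6734x − 219336 = 0  ⟹  x² − 7x − 228 = 0
x = 19 or x = −12, giving (19, −8) and (−12, −7).

(−12, −7) and (19, −8)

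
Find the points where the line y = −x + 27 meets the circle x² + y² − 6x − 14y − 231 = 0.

From the line, y = −x + 27. Substituting:
2x² − 46x + 120 = 0  ⟹  x² − 23x + 60 = 0
x = 20 or x = 3, giving (20, 7) and (3, 24).

(3, 24) and (20, 7)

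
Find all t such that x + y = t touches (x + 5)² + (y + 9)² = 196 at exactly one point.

Tangency holds when the distance from the centre (−5, −9) to the line equals the radius 14:
|1·(−5) + 1·(−9) − t| / √2 = 14
|t − (−14)| = 14√2.

t = −14 ± 14√2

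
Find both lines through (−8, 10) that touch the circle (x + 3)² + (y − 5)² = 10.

Write the tangent as mx − y + (10 − m·(−8)) = 0 and set its distance from the centre to √10:
[m·(5) − (−5)]² = 10(m² + 1)
3m² + 10m + 3 = 0, so m = −1/3 or m = −3.
Through (−8, 10) these give x + 3y = 22 and 3x + y = −14.

x + 3y = 22 and 3x + y = −14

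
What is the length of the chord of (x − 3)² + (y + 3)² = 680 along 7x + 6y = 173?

4√85

The distance from (3, −3) to the line is 170/√85, and r² = 680.
Half the chord is √(r² − d²) = √(340), so the full chord is 4√85.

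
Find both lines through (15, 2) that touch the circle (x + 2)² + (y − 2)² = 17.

Write the tangent as mx − y + (2 − m·(15)) = 0 and set its distance from the centre to √17:
(−17m − (0))² = 17(m² + 1)
16m² − 1 = 0, so m = 1/4 or m = −1/4.
With m = 1/4: x − 4y = 7. With m = −1/4: x + 4y = 23.

x − 4y = 7 and x + 4y = 23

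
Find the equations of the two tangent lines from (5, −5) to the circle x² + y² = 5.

Let a tangent through (5, −5) have slope m. Its distance from (0, 0) must equal √5:
(−5m − (5))² = 5(m² + 1)
2m² + 5m + 2 = 0, so m = −1/2 or m = −2.
Through (5, −5) these give x + 2y = −5 and 2x + y = 5.

x + 2y = −5 and 2x + y = 5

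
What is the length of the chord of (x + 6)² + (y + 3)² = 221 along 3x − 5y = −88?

√34

From the line, y = (88 + 3x)/5. Substituting:
34x² + 918x + 5984 = 0  ⟹  x² + 27x + 176 = 0
x = −11 or x = −16, giving (−11, 11) and (−16, 8).
|(−11, 11) − (−16, 8)| = √((5)² + (3)²) = √34.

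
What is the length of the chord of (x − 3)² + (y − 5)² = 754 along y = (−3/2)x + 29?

Centre (3, 5), r² = 754. Perpendicular distance d from centre to line = |−39| / √13 = 39/√13.
Half the chord is √(r² − d²) = √(637), so the full chord is 14√13.

14√13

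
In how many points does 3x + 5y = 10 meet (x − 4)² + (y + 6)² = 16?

0

Centre (4, −6), r² = 16. Distance² from centre to line = (−28)²/34 = 392/17.
Since d² > r², the line lies outside the circle.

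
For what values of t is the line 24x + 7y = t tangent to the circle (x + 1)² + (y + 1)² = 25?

t = −156 or t = 94

The line touches the circle iff its distance from (−1, −1) is 5:
|24·(−1) + 7·(−1) − t| / √625 = 5
|t − (−31)| = 5·25, so t = 94 or t = −156.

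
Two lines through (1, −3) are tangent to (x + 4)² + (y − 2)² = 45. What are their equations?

x − 2y = 7 and 2x − y = 5

Write the tangent as mx − y + (−3 − m·(1)) = 0 and set its distance from the centre to 3√5:
(−5m − (5))² = 45(m² + 1)
2m² − 5m + 2 = 0, so m = 1/2 or m = 2.
With m = 1/2: x − 2y = 7. With m = 2: 2x − y = 5.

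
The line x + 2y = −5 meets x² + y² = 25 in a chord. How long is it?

4√5

From the line, y = (−5 − x)/2. Substituting:
5x² + 10x − 75 = 0  ⟹  x² + 2x − 15 = 0
x = 3 or x = −5, giving (3, −4) and (−5, 0).
Chord length = distance between (3, −4) and (−5, 0) = √80 = 4√5.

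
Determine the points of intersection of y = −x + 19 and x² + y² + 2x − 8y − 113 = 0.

(6, 13) and (8, 11)

Substitute y = −x + 19:
2x² − 28x + 96 = 0  ⟹  x² − 14x + 48 = 0
x = 8 or x = 6, giving (8, 11) and (6, 13).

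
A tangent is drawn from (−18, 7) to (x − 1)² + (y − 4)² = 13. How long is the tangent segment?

√357

The centre is (1, 4) and r = √13. The square of the distance from P to the centre is 361 + 9 = 370.
Power of the point: PT² = |PO|² − r² = 357, so PT = √357.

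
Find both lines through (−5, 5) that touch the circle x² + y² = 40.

Write the tangent as mx − y + (5 − m·(−5)) = 0 and set its distance from the centre to 2√10:
(5m − (−5))² = 40(m² + 1)
3m² − 10m + 3 = 0, so m = 1/3 or m = 3.
Through (−5, 5) these give x − 3y = −20 and 3x − y = −20.

x − 3y = −20 and 3x − y = −20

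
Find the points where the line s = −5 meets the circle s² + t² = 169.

(−5, −12) and (−5, 12)

The line gives s = −5. Substituting into the circle:
t² − 144 = 0
t = 12 or t = −12, giving (−5, 12) and (−5, −12).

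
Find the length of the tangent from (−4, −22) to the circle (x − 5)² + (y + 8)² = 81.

With centre O = (5, −8), |OP|² = 277 and r² = 81.
By the tangent–radius right angle, tangent length = √(|PO|² − r²) = √196 = 14.

14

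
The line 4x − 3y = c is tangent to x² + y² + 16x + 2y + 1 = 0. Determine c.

c = −69 or c = 11

For a tangent, require d(centre, line) = r = 8.
|4·(−8) − 3·(−1) − c| / √25 = 8
|c − (−29)| = 8·5, so c = 11 or c = −69.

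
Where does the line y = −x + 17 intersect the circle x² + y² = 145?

Express y = −x + 17 and substitute into the circle:
2x² − 34x + 144 = 0  ⟹  x² − 17x + 72 = 0
x = 9 or x = 8, giving (9, 8) and (8, 9).

(8, 9) and (9, 8)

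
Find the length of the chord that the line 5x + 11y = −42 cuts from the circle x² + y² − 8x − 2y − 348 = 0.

3√146

The distance from (4, 1) to the line is 73/√146, and r² = 365.
Half the chord is √(r² − d²) = √(657/2), so the full chord is 3√146.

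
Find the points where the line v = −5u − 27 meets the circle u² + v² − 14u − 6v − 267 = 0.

Express v = −5u − 27 and substitute into the circle:
26u² + 286u + 624 = 0  ⟹  u² + 11u + 24 = 0
u = −3 or u = −8, giving (−3, −12) and (−8, 13).

(−8, 13) and (−3, −12)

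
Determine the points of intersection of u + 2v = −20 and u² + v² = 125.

(−10, −5) and (2, −11)

Substitute v = (−20 − u)/2:
5u² + 40u − 100 = 0  ⟹  u² + 8u − 20 = 0
u = 2 or u = −10, giving (2, −11) and (−10, −5).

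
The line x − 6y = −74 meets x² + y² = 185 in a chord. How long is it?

2√37

From the line, y = (74 + x)/6. Substituting:
37x² + 148x − 1184 = 0  ⟹  x² + 4x − 32 = 0
x = 4 or x = −8, giving (4, 13) and (−8, 11).
|(4, 13) − (−8, 11)| = √((12)² + (2)²) = 2√37.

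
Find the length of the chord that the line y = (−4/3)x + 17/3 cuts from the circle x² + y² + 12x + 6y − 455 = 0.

40

Express y = (17 − 4x)/3 and substitute into the circle:
25x² − 100x − 3500 = 0  ⟹  x² − 4x − 140 = 0
x = 14 or x = −10, giving (14, −13) and (−10, 19).
Chord length = distance between (14, −13) and (−10, 19) = √1600 = 40.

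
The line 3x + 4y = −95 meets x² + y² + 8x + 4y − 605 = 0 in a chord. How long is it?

40

From the line, y = (−95 − 3x)/4. Substituting:
25x² + 650x − 2175 = 0  ⟹  x² + 26x − 87 = 0
x = 3 or x = −29, giving (3, −26) and (−29, −2).
Chord length = distance between (3, −26) and (−29, −2) = √1600 = 40.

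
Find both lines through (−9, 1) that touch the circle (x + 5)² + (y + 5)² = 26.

Write the tangent as mx − y + (1 − m·(−9)) = 0 and set its distance from the centre to √26:
(4m − (−6))² = 26(m² + 1)
5m² − 24m − 5 = 0, so m = 5 or m = −1/5.
Through (−9, 1) these give 5x − y = −46 and x + 5y = −4.

5x − y = −46 and x + 5y = −4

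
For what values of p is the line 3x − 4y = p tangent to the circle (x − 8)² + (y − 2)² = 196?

p = −54 or p = 86

The line touches the circle iff its distance from (8, 2) is 14:
|3·8 − 4·2 − p| / √25 = 14
|p − (16)| = 14·5, so p = 86 or p = −54.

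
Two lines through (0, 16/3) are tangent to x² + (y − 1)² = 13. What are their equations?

A line y − (16/3) = m(x − (0)) is tangent when its distance from (0, 1) is √13:
(0m − (−13/3))² = 13(m² + 1)
9m² − 4 = 0, so m = 2/3 or m = −2/3.
With m = 2/3: 2x − 3y = −16. With m = −2/3: 2x + 3y = 16.

2x − 3y = −16 and 2x + 3y = 16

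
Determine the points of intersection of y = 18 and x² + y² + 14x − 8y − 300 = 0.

Express y = 18 and substitute into the circle:
x² + 14x − 120 = 0
x = 6 or x = −20, giving (6, 18) and (−20, 18).

(−20, 18) and (6, 18)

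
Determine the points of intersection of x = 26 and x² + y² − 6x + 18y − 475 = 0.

The line gives x = 26. Substituting into the circle:
y² + 18y + 45 = 0
y = −3 or y = −15, giving (26, −3) and (26, −15).

(26, −15) and (26, −3)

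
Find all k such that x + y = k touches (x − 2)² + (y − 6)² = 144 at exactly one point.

k = 8 ± 12√2

For a tangent, require d(centre, line) = r = 12.
|1·2 + 1·6 − k| / √2 = 12
|k − (8)| = 12√2.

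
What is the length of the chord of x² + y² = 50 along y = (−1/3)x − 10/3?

4√10

Express y = (−10 − x)/3 and substitute into the circle:
10x² + 20x − 350 = 0  ⟹  x² + 2x − 35 = 0
x = 5 or x = −7, giving (5, −5) and (−7, −1).
Chord length = distance between (5, −5) and (−7, −1) = √160 = 4√10.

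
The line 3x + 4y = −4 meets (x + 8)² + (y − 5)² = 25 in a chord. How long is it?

The distance from (−8, 5) to the line is 0/√25, and r² = 25.
Half the chord is √(r² − d²) = √(25), so the full chord is 10.

10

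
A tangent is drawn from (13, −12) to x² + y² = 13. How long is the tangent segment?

10√3

The centre is (0, 0) and r = √13. The square of the distance from P to the centre is 169 + 144 = 313.
By the tangent–radius right angle, tangent length = √(|PO|² − r²) = √300 = 10√3.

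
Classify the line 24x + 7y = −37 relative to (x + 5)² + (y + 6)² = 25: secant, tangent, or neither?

tangent

d² = (24·(−5) + 7·(−6) − (−37))²/625 = 25; r² = 25.
Since d² = r², the line is tangent.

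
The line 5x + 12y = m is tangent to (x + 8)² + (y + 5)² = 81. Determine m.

The line touches the circle iff its distance from (−8, −5) is 9:
|5·(−8) + 12·(−5) − m| / √169 = 9
|m − (−100)| = 9·13, so m = 17 or m = −217.

m = −217 or m = 17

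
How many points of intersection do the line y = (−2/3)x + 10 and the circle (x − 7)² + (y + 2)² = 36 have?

0

Substituting the line into the circle gives 13x² − 270x + 1413 = 0.
Discriminant = (−270)² − 4·13·(1413) = −576 < 0.
No real roots: the line does not meet the circle.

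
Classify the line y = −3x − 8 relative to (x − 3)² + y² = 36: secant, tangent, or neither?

secant

Centre (3, 0), r² = 36. Distance² from centre to line = (17)²/10 = 289/10.
Since d² < r², the line cuts the circle twice.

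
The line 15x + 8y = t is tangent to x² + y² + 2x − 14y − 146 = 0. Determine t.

For a tangent, require d(centre, line) = r = 14.
|15·(−1) + 8·7 − t| / √289 = 14
|t − (41)| = 14·17, so t = 279 or t = −197.

t = −197 or t = 279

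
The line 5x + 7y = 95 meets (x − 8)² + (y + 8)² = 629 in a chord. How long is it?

From the line, y = (95 − 5x)/7. Substituting:
74x² − 2294x − 4884 = 0  ⟹  x² − 31x − 66 = 0
x = 33 or x = −2, giving (33, −10) and (−2, 15).
Chord length = distance between (33, −10) and (−2, 15) = √1850 = 5√74.

5√74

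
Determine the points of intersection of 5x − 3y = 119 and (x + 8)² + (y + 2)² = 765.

(10, −23) and (19, −8)

Express y = (−119 + 5x)/3 and substitute into the circle:
34x² − 986x + 6460 = 0  ⟹  x² − 29x + 190 = 0
x = 19 or x = 10, giving (19, −8) and (10, −23).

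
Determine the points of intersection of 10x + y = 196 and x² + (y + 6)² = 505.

(19, 6) and (21, −14)

From the line, y = −10x + 196. Substituting:
101x² − 4040x + 40299 = 0  ⟹  x² − 40x + 399 = 0
x = 21 or x = 19, giving (21, −14) and (19, 6).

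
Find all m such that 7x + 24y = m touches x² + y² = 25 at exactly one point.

For a tangent, require d(centre, line) = r = 5.
|7·0 + 24·0 − m| / √625 = 5
|m| = 5·25, so m = 125 or m = −125.

m = −125 or m = 125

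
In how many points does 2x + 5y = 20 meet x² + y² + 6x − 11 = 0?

Centre (−3, 0), r² = 20. Distance² from centre to line = (−26)²/29 = 676/29.
Since d² > r², the line lies outside the circle.

0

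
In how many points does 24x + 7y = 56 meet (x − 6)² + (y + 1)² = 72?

d² = (24·6 + 7·(−1) − (56))²/625 = 6561/625; r² = 72.
Since d² < r², the line cuts the circle twice.

2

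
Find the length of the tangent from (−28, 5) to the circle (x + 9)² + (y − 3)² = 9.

2√89

The centre is (−9, 3) and r = 3. The square of the distance from P to the centre is 361 + 4 = 365.
The tangent meets the radius at right angles, so tangent² = |PO|² − r² = 365 − 9 = 356.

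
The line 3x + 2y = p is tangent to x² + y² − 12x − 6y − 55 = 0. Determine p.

For a tangent, require d(centre, line) = r = 10.
|3·6 + 2·3 − p| / √13 = 10
|p − (24)| = 10√13.

p = 24 ± 10√13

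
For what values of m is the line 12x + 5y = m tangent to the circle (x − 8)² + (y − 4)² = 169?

m = −53 or m = 285

The line touches the circle iff its distance from (8, 4) is 13:
|12·8 + 5·4 − m| / √169 = 13
|m − (116)| = 13·13, so m = 285 or m = −53.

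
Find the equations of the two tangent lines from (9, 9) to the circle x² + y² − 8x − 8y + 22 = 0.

x − 3y = −18 and 3x − y = 18

A line y − (9) = m(x − (9)) is tangent when its distance from (4, 4) is √10:
(−5m − (−5))² = 10(m² + 1)
3m² − 10m + 3 = 0, so m = 1/3 or m = 3.
Through (9, 9) these give x − 3y = −18 and 3x − y = 18.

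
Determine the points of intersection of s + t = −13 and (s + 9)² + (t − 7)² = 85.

(−18, 5) and (−11, −2)

Express t = −s − 13 and substitute into the circle:
2s² + 58s + 396 = 0  ⟹  s² + 29s + 198 = 0
s = −11 or s = −18, giving (−11, −2) and (−18, 5).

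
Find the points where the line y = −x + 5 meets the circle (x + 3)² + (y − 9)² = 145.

(−12, 17) and (5, 0)

Substitute y = −x + 5:
2x² + 14x − 120 = 0  ⟹  x² + 7x − 60 = 0
x = 5 or x = −12, giving (5, 0) and (−12, 17).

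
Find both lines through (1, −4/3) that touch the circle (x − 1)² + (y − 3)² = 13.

2x − 3y = 6 and 2x + 3y = −2

A line y − (−4/3) = m(x − (1)) is tangent when its distance from (1, 3) is √13:
(0m − (13/3))² = 13(m² + 1)
9m² − 4 = 0, so m = 2/3 or m = −2/3.
Through (1, −4/3) these give 2x − 3y = 6 and 2x + 3y = −2.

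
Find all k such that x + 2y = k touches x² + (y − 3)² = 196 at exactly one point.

k = 6 ± 14√5

Tangency holds when the distance from the centre (0, 3) to the line equals the radius 14:
|1·0 + 2·3 − k| / √5 = 14
|k − (6)| = 14√5.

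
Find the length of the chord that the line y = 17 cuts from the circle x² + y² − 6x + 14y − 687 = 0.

26

Express y = 17 and substitute into the circle:
x² − 6x − 160 = 0
x = 16 or x = −10, giving (16, 17) and (−10, 17).
|(16, 17) − (−10, 17)| = √((26)² + (0)²) = 26.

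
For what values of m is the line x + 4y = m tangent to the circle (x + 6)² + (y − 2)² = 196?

For a tangent, require d(centre, line) = r = 14.
|1·(−6) + 4·2 − m| / √17 = 14
|m − (2)| = 14√17.

m = 2 ± 14√17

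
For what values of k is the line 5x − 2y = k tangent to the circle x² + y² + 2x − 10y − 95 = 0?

k = −15 ± 11√29

The line touches the circle iff its distance from (−1, 5) is 11:
|5·(−1) − 2·5 − k| / √29 = 11
|k − (−15)| = 11√29.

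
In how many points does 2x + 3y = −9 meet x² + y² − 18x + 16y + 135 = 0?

2

Centre (9, −8), r² = 10. Distance² from centre to line = (3)²/13 = 9/13.
Since d² < r², the line cuts the circle twice.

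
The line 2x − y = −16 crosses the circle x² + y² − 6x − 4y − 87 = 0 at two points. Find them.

(−7, 2) and (−3, 10)

Express y = 2x + 16 and substitute into the circle:
5x² + 50x + 105 = 0  ⟹  x² + 10x + 21 = 0
x = −3 or x = −7, giving (−3, 10) and (−7, 2).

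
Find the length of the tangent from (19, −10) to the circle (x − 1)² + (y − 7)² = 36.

Centre (1, 7), r² = 36. |PO|² = (18)² + (−17)² = 613.
The tangent meets the radius at right angles, so tangent² = |PO|² − r² = 613 − 36 = 577.

√577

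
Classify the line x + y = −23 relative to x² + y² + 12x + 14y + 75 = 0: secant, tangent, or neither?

Substituting the line into the circle gives 2x² + 44x + 282 = 0.
Discriminant = (44)² − 4·2·(282) = −320 < 0.
No real roots: the line does not meet the circle.

neither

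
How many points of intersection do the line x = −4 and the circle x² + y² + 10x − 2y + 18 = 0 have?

Substituting the line into the circle gives y² − 2y − 6 = 0.
Discriminant = (−2)² − 4·1·(−6) = 28 > 0.
Two real roots: the line is a secant.

2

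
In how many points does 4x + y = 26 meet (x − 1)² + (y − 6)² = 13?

d² = (4·1 + 1·6 − (26))²/17 = 256/17; r² = 13.
Since d² > r², the line lies outside the circle.

0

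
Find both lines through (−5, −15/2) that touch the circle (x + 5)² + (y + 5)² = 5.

A line y − (−15/2) = m(x − (−5)) is tangent when its distance from (−5, −5) is √5:
(0m − (5/2))² = 5(m² + 1)
4m² − 1 = 0, so m = 1/2 or m = −1/2.
With m = 1/2: x − 2y = 10. With m = −1/2: x + 2y = −20.

x − 2y = 10 and x + 2y = −20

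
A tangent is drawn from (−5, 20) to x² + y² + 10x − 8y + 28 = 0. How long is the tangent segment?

Centre (−5, 4), r² = 13. |PO|² = (0)² + (16)² = 256.
The tangent meets the radius at right angles, so tangent² = |PO|² − r² = 256 − 13 = 243.

9√3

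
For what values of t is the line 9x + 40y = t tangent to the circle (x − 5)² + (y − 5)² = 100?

t = −165 or t = 655

Tangency holds when the distance from the centre (5, 5) to the line equals the radius 10:
|9·5 + 40·5 − t| / √1681 = 10
|t − (245)| = 10·41, so t = 655 or t = −165.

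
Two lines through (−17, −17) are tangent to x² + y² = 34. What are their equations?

Let a tangent through (−17, −17) have slope m. Its distance from (0, 0) must equal √34:
(17m − (17))² = 34(m² + 1)
15m² − 34m + 15 = 0, so m = 3/5 or m = 5/3.
Through (−17, −17) these give 3x − 5y = 34 and 5x − 3y = −34.

3x − 5y = 34 and 5x − 3y = −34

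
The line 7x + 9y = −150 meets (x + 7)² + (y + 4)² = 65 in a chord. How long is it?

The distance from (−7, −4) to the line is 65/√130, and r² = 65.
Half the chord is √(r² − d²) = √(65/2), so the full chord is √130.

√130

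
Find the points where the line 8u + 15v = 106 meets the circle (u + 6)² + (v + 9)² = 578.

(−13, 14) and (17, −2)

Substitute v = (106 − 8u)/15:
289u² − 1156u − 63869 = 0  ⟹  u² − 4u − 221 = 0
u = 17 or u = −13, giving (17, −2) and (−13, 14).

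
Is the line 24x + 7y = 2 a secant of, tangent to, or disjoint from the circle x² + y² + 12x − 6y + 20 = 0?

d² = (24·(−6) + 7·3 − (2))²/625 = 25; r² = 25.
Since d² = r², the line is tangent.

tangent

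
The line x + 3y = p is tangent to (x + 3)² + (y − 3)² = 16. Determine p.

The line touches the circle iff its distance from (−3, 3) is 4:
|1·(−3) + 3·3 − p| / √10 = 4
|p − (6)| = 4√10.

p = 6 ± 4√10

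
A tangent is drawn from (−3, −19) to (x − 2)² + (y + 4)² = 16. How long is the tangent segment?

The centre is (2, −4) and r = 4. The square of the distance from P to the centre is 25 + 225 = 250.
Power of the point: PT² = |PO|² − r² = 234, so PT = 3√26.

3√26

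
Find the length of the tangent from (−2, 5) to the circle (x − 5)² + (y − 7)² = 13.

Centre (5, 7), r² = 13. |PO|² = (−7)² + (−2)² = 53.
Power of the point: PT² = |PO|² − r² = 40, so PT = 2√10.

2√10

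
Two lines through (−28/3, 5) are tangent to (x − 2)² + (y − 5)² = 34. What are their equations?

A line y − (5) = m(x − (−28/3)) is tangent when its distance from (2, 5) is √34:
(34/3m − (0))² = 34(m² + 1)
25m² − 9 = 0, so m = 3/5 or m = −3/5.
Through (−28/3, 5) these give 3x − 5y = −53 and 3x + 5y = −3.

3x − 5y = −53 and 3x + 5y = −3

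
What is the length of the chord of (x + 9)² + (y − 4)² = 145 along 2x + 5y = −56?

The distance from (−9, 4) to the line is 58/√29, and r² = 145.
Half the chord is √(r² − d²) = √(29), so the full chord is 2√29.

2√29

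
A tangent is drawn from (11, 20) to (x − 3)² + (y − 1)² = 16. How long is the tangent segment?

√409

With centre O = (3, 1), |OP|² = 425 and r² = 16.
By the tangent–radius right angle, tangent length = √(|PO|² − r²) = √409.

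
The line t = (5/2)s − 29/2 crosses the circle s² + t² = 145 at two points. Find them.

(1, −12) and (9, 8)

From the line, t = (−29 + 5s)/2. Substituting:
29s² − 290s + 261 = 0  ⟹  s² − 10s + 9 = 0
s = 9 or s = 1, giving (9, 8) and (1, −12).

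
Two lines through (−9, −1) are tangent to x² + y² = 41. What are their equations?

Let a tangent through (−9, −1) have slope m. Its distance from (0, 0) must equal √41:
[m·(9) − (1)]² = 41(m² + 1)
20m² − 9m − 20 = 0, so m = 5/4 or m = −4/5.
With m = 5/4: 5x − 4y = −41. With m = −4/5: 4x + 5y = −41.

5x − 4y = −41 and 4x + 5y = −41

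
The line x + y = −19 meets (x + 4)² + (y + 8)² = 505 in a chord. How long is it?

31√2

Express y = −x − 19 and substitute into the circle:
2x² + 30x − 368 = 0  ⟹  x² + 15x − 184 = 0
x = 8 or x = −23, giving (8, −27) and (−23, 4).
Chord length = distance between (8, −27) and (−23, 4) = √1922 = 31√2.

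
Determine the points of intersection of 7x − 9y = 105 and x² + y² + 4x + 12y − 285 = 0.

From the line, y = (−105 + 7x)/9. Substituting:
130x² − 390x − 23400 = 0  ⟹  x² − 3x − 180 = 0
x = 15 or x = −12, giving (15, 0) and (−12, −21).

(−12, −21) and (15, 0)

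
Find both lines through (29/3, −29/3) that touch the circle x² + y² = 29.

A line y − (−29/3) = m(x − (29/3)) is tangent when its distance from (0, 0) is √29:
[m·(−29/3) − (29/3)]² = 29(m² + 1)
10m² + 29m + 10 = 0, so m = −2/5 or m = −5/2.
Through (29/3, −29/3) these give 2x + 5y = −29 and 5x + 2y = 29.

2x + 5y = −29 and 5x + 2y = 29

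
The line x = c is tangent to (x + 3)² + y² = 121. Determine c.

Tangency holds when the distance from the centre (−3, 0) to the line equals the radius 11:
|1·(−3) + 0·0 − c| / √1 = 11
|c − (−3)| = 11, so c = 8 or c = −14.

c = −14 or c = 8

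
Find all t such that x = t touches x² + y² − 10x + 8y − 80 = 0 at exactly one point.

t = −6 or t = 16

For a tangent, require d(centre, line) = r = 11.
|1·5 + 0·(−4) − t| / √1 = 11
|t − (5)| = 11, so t = 16 or t = −6.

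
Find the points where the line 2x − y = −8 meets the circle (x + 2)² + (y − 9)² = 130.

(−5, −2) and (5, 18)

From the line, y = 2x + 8. Substituting:
5x² − 125 = 0  ⟹  x² − 25 = 0
x = 5 or x = −5, giving (5, 18) and (−5, −2).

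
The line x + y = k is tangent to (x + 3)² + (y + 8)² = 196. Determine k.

Tangency holds when the distance from the centre (−3, −8) to the line equals the radius 14:
|1·(−3) + 1·(−8) − k| / √2 = 14
|k − (−11)| = 14√2.

k = −11 ± 14√2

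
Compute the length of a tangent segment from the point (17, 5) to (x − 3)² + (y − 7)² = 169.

√31

Centre (3, 7), r² = 169. |PO|² = (14)² + (−2)² = 200.
Power of the point: PT² = |PO|² − r² = 31, so PT = √31.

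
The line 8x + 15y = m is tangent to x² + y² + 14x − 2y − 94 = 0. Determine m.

m = −245 or m = 163

Tangency holds when the distance from the centre (−7, 1) to the line equals the radius 12:
|8·(−7) + 15·1 − m| / √289 = 12
|m − (−41)| = 12·17, so m = 163 or m = −245.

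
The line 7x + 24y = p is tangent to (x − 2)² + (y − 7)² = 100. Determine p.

Tangency holds when the distance from the centre (2, 7) to the line equals the radius 10:
|7·2 + 24·7 − p| / √625 = 10
|p − (182)| = 10·25, so p = 432 or p = −68.

p = −68 or p = 432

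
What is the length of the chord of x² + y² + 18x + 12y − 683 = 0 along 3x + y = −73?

16√10

From the line, y = −3x − 73. Substituting:
10x² + 420x + 3770 = 0  ⟹  x² + 42x + 377 = 0
x = −13 or x = −29, giving (−13, −34) and (−29, 14).
|(−13, −34) − (−29, 14)| = √((16)² + (−48)²) = 16√10.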